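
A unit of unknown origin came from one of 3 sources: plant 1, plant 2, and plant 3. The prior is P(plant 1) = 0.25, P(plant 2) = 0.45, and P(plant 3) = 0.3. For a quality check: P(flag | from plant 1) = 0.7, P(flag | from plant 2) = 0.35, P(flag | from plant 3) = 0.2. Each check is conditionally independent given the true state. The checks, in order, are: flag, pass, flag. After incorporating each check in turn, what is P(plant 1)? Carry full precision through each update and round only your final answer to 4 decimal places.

Each posterior becomes the prior for the next update.
After 'flag': normaliser = 0.7·0.2500 + 0.35·0.4500 + 0.2·0.3000; P(plant 1) ≈ 0.4459, P(plant 2) ≈ 0.4013, P(plant 3) ≈ 0.1529
After 'pass': normaliser = 0.3·0.4459 + 0.65·0.4013 + 0.8·0.1529; P(plant 1) ≈ 0.2588, P(plant 2) ≈ 0.5046, P(plant 3) ≈ 0.2366
After 'flag': normaliser = 0.7·0.2588 + 0.35·0.5046 + 0.2·0.2366; P(plant 1) ≈ 0.4472, P(plant 2) ≈ 0.4360, P(plant 3) ≈ 0.1168

0.4472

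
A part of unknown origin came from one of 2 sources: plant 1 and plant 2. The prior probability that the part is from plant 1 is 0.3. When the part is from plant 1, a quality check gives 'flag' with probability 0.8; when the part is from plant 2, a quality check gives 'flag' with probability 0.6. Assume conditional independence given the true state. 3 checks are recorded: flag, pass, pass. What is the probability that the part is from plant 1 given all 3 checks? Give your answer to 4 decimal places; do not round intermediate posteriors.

0.1250

After 'flag': P(plant 1) = 0.8·0.3000 / (0.8·0.3000 + 0.6·0.7000) ≈ 0.3636
After 'pass': P(plant 1) = 0.2·0.3636 / (0.2·0.3636 + 0.4·0.6364) ≈ 0.2222
After 'pass': P(plant 1) = 0.2·0.2222 / (0.2·0.2222 + 0.4·0.7778) ≈ 0.1250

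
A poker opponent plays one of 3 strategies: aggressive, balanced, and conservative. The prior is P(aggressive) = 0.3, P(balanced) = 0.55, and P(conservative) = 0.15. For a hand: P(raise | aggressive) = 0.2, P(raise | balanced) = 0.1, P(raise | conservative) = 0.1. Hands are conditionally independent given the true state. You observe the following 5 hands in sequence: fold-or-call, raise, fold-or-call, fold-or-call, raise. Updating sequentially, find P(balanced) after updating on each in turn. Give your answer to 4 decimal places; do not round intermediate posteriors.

After 'fold-or-call': normaliser = 0.8·0.3000 + 0.9·0.5500 + 0.9·0.1500; P(aggressive) ≈ 0.2759, P(balanced) ≈ 0.5690, P(conservative) ≈ 0.1552
After 'raise': normaliser = 0.2·0.2759 + 0.1·0.5690 + 0.1·0.1552; P(aggressive) ≈ 0.4324, P(balanced) ≈ 0.4459, P(conservative) ≈ 0.1216
After 'fold-or-call': normaliser = 0.8·0.4324 + 0.9·0.4459 + 0.9·0.1216; P(aggressive) ≈ 0.4038, P(balanced) ≈ 0.4685, P(conservative) ≈ 0.1278
After 'fold-or-call': normaliser = 0.8·0.4038 + 0.9·0.4685 + 0.9·0.1278; P(aggressive) ≈ 0.3758, P(balanced) ≈ 0.4905, P(conservative) ≈ 0.1338
After 'raise': normaliser = 0.2·0.3758 + 0.1·0.4905 + 0.1·0.1338; P(aggressive) ≈ 0.5463, P(balanced) ≈ 0.3565, P(conservative) ≈ 0.0972

0.3565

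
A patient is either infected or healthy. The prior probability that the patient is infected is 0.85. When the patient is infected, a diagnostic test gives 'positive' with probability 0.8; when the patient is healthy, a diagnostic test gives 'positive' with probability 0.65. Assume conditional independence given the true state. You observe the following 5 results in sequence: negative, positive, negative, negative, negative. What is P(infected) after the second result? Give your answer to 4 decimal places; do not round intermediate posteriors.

0.7994

After 'negative': P(infected) = 0.2·0.8500 / (0.2·0.8500 + 0.35·0.1500) ≈ 0.7640
After 'positive': P(infected) = 0.8·0.7640 / (0.8·0.7640 + 0.65·0.2360) ≈ 0.7994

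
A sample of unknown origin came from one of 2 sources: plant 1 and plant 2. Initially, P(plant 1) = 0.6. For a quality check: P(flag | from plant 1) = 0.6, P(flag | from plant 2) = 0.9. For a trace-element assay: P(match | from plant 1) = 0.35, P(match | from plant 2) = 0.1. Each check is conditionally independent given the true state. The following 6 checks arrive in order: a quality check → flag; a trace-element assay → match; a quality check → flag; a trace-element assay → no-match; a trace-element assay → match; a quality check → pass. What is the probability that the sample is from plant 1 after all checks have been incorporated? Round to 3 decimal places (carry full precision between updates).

0.959

After a quality check='flag': P(plant 1) = 0.6·0.6000 / (0.6·0.6000 + 0.9·0.4000) ≈ 0.5000
After a trace-element assay='match': P(plant 1) = 0.35·0.5000 / (0.35·0.5000 + 0.1·0.5000) ≈ 0.7778
After a quality check='flag': P(plant 1) = 0.6·0.7778 / (0.6·0.7778 + 0.9·0.2222) ≈ 0.7000
After a trace-element assay='no-match': P(plant 1) = 0.65·0.7000 / (0.65·0.7000 + 0.9·0.3000) ≈ 0.6276
After a trace-element assay='match': P(plant 1) = 0.35·0.6276 / (0.35·0.6276 + 0.1·0.3724) ≈ 0.8550
After a quality check='pass': P(plant 1) = 0.4·0.8550 / (0.4·0.8550 + 0.1·0.1450) ≈ 0.9593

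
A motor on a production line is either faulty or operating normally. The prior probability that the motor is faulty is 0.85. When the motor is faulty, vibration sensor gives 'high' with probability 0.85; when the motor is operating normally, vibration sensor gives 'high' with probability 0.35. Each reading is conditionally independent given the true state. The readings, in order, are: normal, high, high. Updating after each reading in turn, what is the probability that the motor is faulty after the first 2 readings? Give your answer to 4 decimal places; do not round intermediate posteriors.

0.7605

After 'normal': P(faulty) = 0.15·0.8500 / (0.15·0.8500 + 0.65·0.1500) ≈ 0.5667
After 'high': P(faulty) = 0.85·0.5667 / (0.85·0.5667 + 0.35·0.4333) ≈ 0.7605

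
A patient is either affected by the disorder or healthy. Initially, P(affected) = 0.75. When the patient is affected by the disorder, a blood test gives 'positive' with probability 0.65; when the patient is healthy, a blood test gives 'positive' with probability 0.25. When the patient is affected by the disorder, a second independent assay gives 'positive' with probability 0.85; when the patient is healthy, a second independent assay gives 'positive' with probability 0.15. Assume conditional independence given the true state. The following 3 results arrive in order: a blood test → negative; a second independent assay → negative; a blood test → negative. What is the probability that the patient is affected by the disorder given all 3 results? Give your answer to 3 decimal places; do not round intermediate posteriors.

0.103

After a blood test='negative': P(affected) = 0.35·0.7500 / (0.35·0.7500 + 0.75·0.2500) ≈ 0.5833
After a second independent assay='negative': P(affected) = 0.15·0.5833 / (0.15·0.5833 + 0.85·0.4167) ≈ 0.1981
After a blood test='negative': P(affected) = 0.35·0.1981 / (0.35·0.1981 + 0.75·0.8019) ≈ 0.1034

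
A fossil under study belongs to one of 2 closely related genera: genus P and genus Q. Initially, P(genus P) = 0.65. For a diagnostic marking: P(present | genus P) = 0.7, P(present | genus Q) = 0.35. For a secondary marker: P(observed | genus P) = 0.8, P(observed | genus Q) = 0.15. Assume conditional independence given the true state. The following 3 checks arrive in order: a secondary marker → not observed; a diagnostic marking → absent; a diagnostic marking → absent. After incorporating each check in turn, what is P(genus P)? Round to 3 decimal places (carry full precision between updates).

0.085

After a secondary marker='not observed': P(genus P) = 0.2·0.6500 / (0.2·0.6500 + 0.85·0.3500) ≈ 0.3041
After a diagnostic marking='absent': P(genus P) = 0.3·0.3041 / (0.3·0.3041 + 0.65·0.6959) ≈ 0.1678
After a diagnostic marking='absent': P(genus P) = 0.3·0.1678 / (0.3·0.1678 + 0.65·0.8322) ≈ 0.0852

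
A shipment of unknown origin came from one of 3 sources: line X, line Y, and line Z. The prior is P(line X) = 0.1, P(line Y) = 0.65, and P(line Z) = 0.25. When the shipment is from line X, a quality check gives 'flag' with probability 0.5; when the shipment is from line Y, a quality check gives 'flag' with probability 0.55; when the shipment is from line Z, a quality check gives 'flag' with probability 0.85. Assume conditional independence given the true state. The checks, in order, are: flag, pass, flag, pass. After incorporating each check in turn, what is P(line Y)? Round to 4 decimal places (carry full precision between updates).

0.7943

After 'flag': normaliser = 0.5·0.1000 + 0.55·0.6500 + 0.85·0.2500; P(line X) ≈ 0.0806, P(line Y) ≈ 0.5766, P(line Z) ≈ 0.3427
After 'pass': normaliser = 0.5·0.0806 + 0.45·0.5766 + 0.15·0.3427; P(line X) ≈ 0.1148, P(line Y) ≈ 0.7388, P(line Z) ≈ 0.1464
After 'flag': normaliser = 0.5·0.1148 + 0.55·0.7388 + 0.85·0.1464; P(line X) ≈ 0.0976, P(line Y) ≈ 0.6909, P(line Z) ≈ 0.2115
After 'pass': normaliser = 0.5·0.0976 + 0.45·0.6909 + 0.15·0.2115; P(line X) ≈ 0.1247, P(line Y) ≈ 0.7943, P(line Z) ≈ 0.0811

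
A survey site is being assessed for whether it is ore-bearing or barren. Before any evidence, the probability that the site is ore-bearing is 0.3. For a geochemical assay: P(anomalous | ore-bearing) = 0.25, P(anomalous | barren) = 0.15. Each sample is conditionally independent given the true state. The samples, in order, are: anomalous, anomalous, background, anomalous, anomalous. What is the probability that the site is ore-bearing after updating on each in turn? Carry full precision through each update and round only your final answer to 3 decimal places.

0.745

Apply Bayes' rule sequentially, carrying P(ore) forward.
After 'anomalous': P(ore) = 0.25·0.3000 / (0.25·0.3000 + 0.15·0.7000) ≈ 0.4167
After 'anomalous': P(ore) = 0.25·0.4167 / (0.25·0.4167 + 0.15·0.5833) ≈ 0.5435
After 'background': P(ore) = 0.75·0.5435 / (0.75·0.5435 + 0.85·0.4565) ≈ 0.5123
After 'anomalous': P(ore) = 0.25·0.5123 / (0.25·0.5123 + 0.15·0.4877) ≈ 0.6365
After 'anomalous': P(ore) = 0.25·0.6365 / (0.25·0.6365 + 0.15·0.3635) ≈ 0.7448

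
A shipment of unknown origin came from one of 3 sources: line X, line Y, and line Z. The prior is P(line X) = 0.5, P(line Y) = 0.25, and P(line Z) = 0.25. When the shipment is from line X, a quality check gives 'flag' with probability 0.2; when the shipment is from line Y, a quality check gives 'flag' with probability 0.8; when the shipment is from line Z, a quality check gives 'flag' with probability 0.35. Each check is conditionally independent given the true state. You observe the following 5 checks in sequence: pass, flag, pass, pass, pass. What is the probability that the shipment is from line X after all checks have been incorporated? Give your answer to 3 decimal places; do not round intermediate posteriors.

After 'pass': normaliser = 0.8·0.5000 + 0.2·0.2500 + 0.65·0.2500; P(line X) ≈ 0.6531, P(line Y) ≈ 0.0816, P(line Z) ≈ 0.2653
After 'flag': normaliser = 0.2·0.6531 + 0.8·0.0816 + 0.35·0.2653; P(line X) ≈ 0.4523, P(line Y) ≈ 0.2261, P(line Z) ≈ 0.3216
After 'pass': normaliser = 0.8·0.4523 + 0.2·0.2261 + 0.65·0.3216; P(line X) ≈ 0.5873, P(line Y) ≈ 0.0734, P(line Z) ≈ 0.3393
After 'pass': normaliser = 0.8·0.5873 + 0.2·0.0734 + 0.65·0.3393; P(line X) ≈ 0.6664, P(line Y) ≈ 0.0208, P(line Z) ≈ 0.3128
After 'pass': normaliser = 0.8·0.6664 + 0.2·0.0208 + 0.65·0.3128; P(line X) ≈ 0.7199, P(line Y) ≈ 0.0056, P(line Z) ≈ 0.2745

0.720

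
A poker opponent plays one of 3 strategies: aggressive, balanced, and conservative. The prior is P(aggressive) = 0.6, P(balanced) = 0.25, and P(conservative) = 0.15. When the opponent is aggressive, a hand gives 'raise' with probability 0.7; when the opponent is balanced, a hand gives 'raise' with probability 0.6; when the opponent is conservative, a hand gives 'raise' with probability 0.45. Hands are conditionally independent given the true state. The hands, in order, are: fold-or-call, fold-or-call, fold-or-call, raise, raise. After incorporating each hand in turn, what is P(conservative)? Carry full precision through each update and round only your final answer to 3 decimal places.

Each posterior becomes the prior for the next update.
After 'fold-or-call': normaliser = 0.3·0.6000 + 0.4·0.2500 + 0.55·0.1500; P(aggressive) ≈ 0.4966, P(balanced) ≈ 0.2759, P(conservative) ≈ 0.2276
After 'fold-or-call': normaliser = 0.3·0.4966 + 0.4·0.2759 + 0.55·0.2276; P(aggressive) ≈ 0.3874, P(balanced) ≈ 0.2870, P(conservative) ≈ 0.3256
After 'fold-or-call': normaliser = 0.3·0.3874 + 0.4·0.2870 + 0.55·0.3256; P(aggressive) ≈ 0.2834, P(balanced) ≈ 0.2799, P(conservative) ≈ 0.4366
After 'raise': normaliser = 0.7·0.2834 + 0.6·0.2799 + 0.45·0.4366; P(aggressive) ≈ 0.3525, P(balanced) ≈ 0.2984, P(conservative) ≈ 0.3491
After 'raise': normaliser = 0.7·0.3525 + 0.6·0.2984 + 0.45·0.3491; P(aggressive) ≈ 0.4233, P(balanced) ≈ 0.3072, P(conservative) ≈ 0.2695

0.270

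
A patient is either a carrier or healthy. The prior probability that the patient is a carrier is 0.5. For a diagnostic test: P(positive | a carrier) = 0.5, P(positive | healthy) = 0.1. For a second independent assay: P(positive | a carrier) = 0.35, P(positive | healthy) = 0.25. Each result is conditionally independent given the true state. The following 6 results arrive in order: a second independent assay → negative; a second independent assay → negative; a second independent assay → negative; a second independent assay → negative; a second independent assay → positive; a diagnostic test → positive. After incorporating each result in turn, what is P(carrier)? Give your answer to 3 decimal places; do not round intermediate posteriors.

After a second independent assay='negative': P(carrier) = 0.65·0.5000 / (0.65·0.5000 + 0.75·0.5000) ≈ 0.4643
After a second independent assay='negative': P(carrier) = 0.65·0.4643 / (0.65·0.4643 + 0.75·0.5357) ≈ 0.4289
After a second independent assay='negative': P(carrier) = 0.65·0.4289 / (0.65·0.4289 + 0.75·0.5711) ≈ 0.3943
After a second independent assay='negative': P(carrier) = 0.65·0.3943 / (0.65·0.3943 + 0.75·0.6057) ≈ 0.3607
After a second independent assay='positive': P(carrier) = 0.35·0.3607 / (0.35·0.3607 + 0.25·0.6393) ≈ 0.4413
After a diagnostic test='positive': P(carrier) = 0.5·0.4413 / (0.5·0.4413 + 0.1·0.5587) ≈ 0.7979

0.798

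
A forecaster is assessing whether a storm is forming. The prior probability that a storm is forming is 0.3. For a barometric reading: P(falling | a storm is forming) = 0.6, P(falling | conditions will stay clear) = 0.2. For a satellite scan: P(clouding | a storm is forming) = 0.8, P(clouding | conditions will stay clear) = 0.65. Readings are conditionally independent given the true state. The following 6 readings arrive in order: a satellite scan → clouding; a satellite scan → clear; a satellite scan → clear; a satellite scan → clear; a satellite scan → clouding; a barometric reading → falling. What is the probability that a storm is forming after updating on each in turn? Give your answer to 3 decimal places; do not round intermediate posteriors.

After a satellite scan='clouding': P(storm) = 0.8·0.3000 / (0.8·0.3000 + 0.65·0.7000) ≈ 0.3453
After a satellite scan='clear': P(storm) = 0.2·0.3453 / (0.2·0.3453 + 0.35·0.6547) ≈ 0.2316
After a satellite scan='clear': P(storm) = 0.2·0.2316 / (0.2·0.2316 + 0.35·0.7684) ≈ 0.1469
After a satellite scan='clear': P(storm) = 0.2·0.1469 / (0.2·0.1469 + 0.35·0.8531) ≈ 0.0896
After a satellite scan='clouding': P(storm) = 0.8·0.0896 / (0.8·0.0896 + 0.65·0.9104) ≈ 0.1080
After a barometric reading='falling': P(storm) = 0.6·0.1080 / (0.6·0.1080 + 0.2·0.8920) ≈ 0.2665

0.267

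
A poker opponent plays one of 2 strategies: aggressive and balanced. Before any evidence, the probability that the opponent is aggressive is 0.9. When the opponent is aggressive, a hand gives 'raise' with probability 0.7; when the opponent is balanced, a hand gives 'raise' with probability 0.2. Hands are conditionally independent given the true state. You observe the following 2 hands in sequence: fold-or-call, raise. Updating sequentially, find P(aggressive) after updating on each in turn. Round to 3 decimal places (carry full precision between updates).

0.922

After 'fold-or-call': P(aggressive) = 0.3·0.9000 / (0.3·0.9000 + 0.8·0.1000) ≈ 0.7714
After 'raise': P(aggressive) = 0.7·0.7714 / (0.7·0.7714 + 0.2·0.2286) ≈ 0.9220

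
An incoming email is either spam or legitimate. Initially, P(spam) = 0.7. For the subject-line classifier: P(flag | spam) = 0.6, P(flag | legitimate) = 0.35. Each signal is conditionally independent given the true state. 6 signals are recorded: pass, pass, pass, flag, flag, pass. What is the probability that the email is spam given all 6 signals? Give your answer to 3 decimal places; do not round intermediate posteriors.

0.496

After 'pass': P(spam) = 0.4·0.7000 / (0.4·0.7000 + 0.65·0.3000) ≈ 0.5895
After 'pass': P(spam) = 0.4·0.5895 / (0.4·0.5895 + 0.65·0.4105) ≈ 0.4691
After 'pass': P(spam) = 0.4·0.4691 / (0.4·0.4691 + 0.65·0.5309) ≈ 0.3522
After 'flag': P(spam) = 0.6·0.3522 / (0.6·0.3522 + 0.35·0.6478) ≈ 0.4824
After 'flag': P(spam) = 0.6·0.4824 / (0.6·0.4824 + 0.35·0.5176) ≈ 0.6151
After 'pass': P(spam) = 0.4·0.6151 / (0.4·0.6151 + 0.65·0.3849) ≈ 0.4958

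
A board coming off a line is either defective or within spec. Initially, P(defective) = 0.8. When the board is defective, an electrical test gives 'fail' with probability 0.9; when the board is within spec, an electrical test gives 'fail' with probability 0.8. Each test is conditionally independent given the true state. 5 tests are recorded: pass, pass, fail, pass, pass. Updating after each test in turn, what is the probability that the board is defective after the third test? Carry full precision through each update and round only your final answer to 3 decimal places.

After 'pass': P(defective) = 0.1·0.8000 / (0.1·0.8000 + 0.2·0.2000) ≈ 0.6667
After 'pass': P(defective) = 0.1·0.6667 / (0.1·0.6667 + 0.2·0.3333) ≈ 0.5000
After 'fail': P(defective) = 0.9·0.5000 / (0.9·0.5000 + 0.8·0.5000) ≈ 0.5294

0.529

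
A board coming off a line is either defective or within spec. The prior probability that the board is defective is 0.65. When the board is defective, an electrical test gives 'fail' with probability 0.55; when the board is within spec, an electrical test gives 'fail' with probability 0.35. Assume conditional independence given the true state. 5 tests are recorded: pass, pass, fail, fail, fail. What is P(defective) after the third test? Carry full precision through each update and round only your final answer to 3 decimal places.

After 'pass': P(defective) = 0.45·0.6500 / (0.45·0.6500 + 0.65·0.3500) ≈ 0.5625
After 'pass': P(defective) = 0.45·0.5625 / (0.45·0.5625 + 0.65·0.4375) ≈ 0.4709
After 'fail': P(defective) = 0.55·0.4709 / (0.55·0.4709 + 0.35·0.5291) ≈ 0.5831

0.583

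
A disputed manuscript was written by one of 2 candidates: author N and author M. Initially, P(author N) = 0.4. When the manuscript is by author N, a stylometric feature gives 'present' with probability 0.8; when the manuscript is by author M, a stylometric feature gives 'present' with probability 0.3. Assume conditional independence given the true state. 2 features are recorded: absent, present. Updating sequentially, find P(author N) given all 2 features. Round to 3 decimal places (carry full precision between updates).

After 'absent': P(author N) = 0.2·0.4000 / (0.2·0.4000 + 0.7·0.6000) ≈ 0.1600
After 'present': P(author N) = 0.8·0.1600 / (0.8·0.1600 + 0.3·0.8400) ≈ 0.3368

0.337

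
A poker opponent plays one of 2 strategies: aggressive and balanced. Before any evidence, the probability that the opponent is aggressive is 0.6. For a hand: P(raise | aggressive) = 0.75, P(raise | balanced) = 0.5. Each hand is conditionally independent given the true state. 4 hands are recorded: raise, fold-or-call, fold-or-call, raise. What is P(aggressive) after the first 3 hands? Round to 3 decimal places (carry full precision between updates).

After 'raise': P(aggressive) = 0.75·0.6000 / (0.75·0.6000 + 0.5·0.4000) ≈ 0.6923
After 'fold-or-call': P(aggressive) = 0.25·0.6923 / (0.25·0.6923 + 0.5·0.3077) ≈ 0.5294
After 'fold-or-call': P(aggressive) = 0.25·0.5294 / (0.25·0.5294 + 0.5·0.4706) ≈ 0.3600

0.360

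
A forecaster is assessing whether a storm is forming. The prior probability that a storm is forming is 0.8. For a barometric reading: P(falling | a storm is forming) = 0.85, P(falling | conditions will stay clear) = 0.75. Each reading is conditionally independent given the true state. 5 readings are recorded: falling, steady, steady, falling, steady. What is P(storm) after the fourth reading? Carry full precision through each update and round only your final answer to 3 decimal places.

0.649

Apply Bayes' rule sequentially, carrying P(storm) forward.
After 'falling': P(storm) = 0.85·0.8000 / (0.85·0.8000 + 0.75·0.2000) ≈ 0.8193
After 'steady': P(storm) = 0.15·0.8193 / (0.15·0.8193 + 0.25·0.1807) ≈ 0.7312
After 'steady': P(storm) = 0.15·0.7312 / (0.15·0.7312 + 0.25·0.2688) ≈ 0.6201
After 'falling': P(storm) = 0.85·0.6201 / (0.85·0.6201 + 0.75·0.3799) ≈ 0.6491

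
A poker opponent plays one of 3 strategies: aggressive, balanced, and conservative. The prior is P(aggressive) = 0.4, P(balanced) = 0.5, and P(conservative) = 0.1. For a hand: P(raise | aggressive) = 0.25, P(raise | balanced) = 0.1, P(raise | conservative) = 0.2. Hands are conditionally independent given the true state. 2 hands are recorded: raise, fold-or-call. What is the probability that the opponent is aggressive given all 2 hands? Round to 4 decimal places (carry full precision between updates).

After 'raise': normaliser = 0.25·0.4000 + 0.1·0.5000 + 0.2·0.1000; P(aggressive) ≈ 0.5882, P(balanced) ≈ 0.2941, P(conservative) ≈ 0.1176
After 'fold-or-call': normaliser = 0.75·0.5882 + 0.9·0.2941 + 0.8·0.1176; P(aggressive) ≈ 0.5515, P(balanced) ≈ 0.3309, P(conservative) ≈ 0.1176

0.5515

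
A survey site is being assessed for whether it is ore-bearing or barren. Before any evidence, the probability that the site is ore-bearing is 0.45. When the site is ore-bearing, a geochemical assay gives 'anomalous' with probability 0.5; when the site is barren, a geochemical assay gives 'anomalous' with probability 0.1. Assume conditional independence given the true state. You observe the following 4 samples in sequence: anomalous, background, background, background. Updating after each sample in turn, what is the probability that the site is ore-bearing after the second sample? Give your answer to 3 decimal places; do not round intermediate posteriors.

After 'anomalous': P(ore) = 0.5·0.4500 / (0.5·0.4500 + 0.1·0.5500) ≈ 0.8036
After 'background': P(ore) = 0.5·0.8036 / (0.5·0.8036 + 0.9·0.1964) ≈ 0.6944

0.694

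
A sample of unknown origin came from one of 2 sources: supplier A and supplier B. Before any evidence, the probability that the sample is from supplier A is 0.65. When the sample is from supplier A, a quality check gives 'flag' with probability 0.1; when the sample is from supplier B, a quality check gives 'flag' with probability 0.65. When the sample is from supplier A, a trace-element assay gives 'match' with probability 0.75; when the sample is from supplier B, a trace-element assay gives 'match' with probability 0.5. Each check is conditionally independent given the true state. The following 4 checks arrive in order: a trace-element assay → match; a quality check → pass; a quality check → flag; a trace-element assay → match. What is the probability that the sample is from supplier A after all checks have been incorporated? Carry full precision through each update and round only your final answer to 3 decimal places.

Apply Bayes' rule sequentially, carrying P(supplier A) forward.
After a trace-element assay='match': P(supplier A) = 0.75·0.6500 / (0.75·0.6500 + 0.5·0.3500) ≈ 0.7358
After a quality check='pass': P(supplier A) = 0.9·0.7358 / (0.9·0.7358 + 0.35·0.2642) ≈ 0.8775
After a quality check='flag': P(supplier A) = 0.1·0.8775 / (0.1·0.8775 + 0.65·0.1225) ≈ 0.5243
After a trace-element assay='match': P(supplier A) = 0.75·0.5243 / (0.75·0.5243 + 0.5·0.4757) ≈ 0.6231

0.623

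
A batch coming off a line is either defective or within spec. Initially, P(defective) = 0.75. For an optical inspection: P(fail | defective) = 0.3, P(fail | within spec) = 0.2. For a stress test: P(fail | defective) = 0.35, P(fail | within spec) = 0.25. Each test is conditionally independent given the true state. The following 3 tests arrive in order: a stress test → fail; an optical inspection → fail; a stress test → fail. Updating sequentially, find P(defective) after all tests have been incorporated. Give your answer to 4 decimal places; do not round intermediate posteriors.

Each posterior becomes the prior for the next update.
After a stress test='fail': P(defective) = 0.35·0.7500 / (0.35·0.7500 + 0.25·0.2500) ≈ 0.8077
After an optical inspection='fail': P(defective) = 0.3·0.8077 / (0.3·0.8077 + 0.2·0.1923) ≈ 0.8630
After a stress test='fail': P(defective) = 0.35·0.8630 / (0.35·0.8630 + 0.25·0.1370) ≈ 0.8982

0.8982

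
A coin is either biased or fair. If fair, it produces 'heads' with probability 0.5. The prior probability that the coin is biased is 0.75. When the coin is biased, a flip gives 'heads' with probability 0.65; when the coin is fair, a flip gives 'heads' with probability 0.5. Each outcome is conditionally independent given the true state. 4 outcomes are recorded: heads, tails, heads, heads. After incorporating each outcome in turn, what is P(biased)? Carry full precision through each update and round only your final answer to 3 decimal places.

After 'heads': P(biased) = 0.65·0.7500 / (0.65·0.7500 + 0.5·0.2500) ≈ 0.7959
After 'tails': P(biased) = 0.35·0.7959 / (0.35·0.7959 + 0.5·0.2041) ≈ 0.7319
After 'heads': P(biased) = 0.65·0.7319 / (0.65·0.7319 + 0.5·0.2681) ≈ 0.7802
After 'heads': P(biased) = 0.65·0.7802 / (0.65·0.7802 + 0.5·0.2198) ≈ 0.8219

0.822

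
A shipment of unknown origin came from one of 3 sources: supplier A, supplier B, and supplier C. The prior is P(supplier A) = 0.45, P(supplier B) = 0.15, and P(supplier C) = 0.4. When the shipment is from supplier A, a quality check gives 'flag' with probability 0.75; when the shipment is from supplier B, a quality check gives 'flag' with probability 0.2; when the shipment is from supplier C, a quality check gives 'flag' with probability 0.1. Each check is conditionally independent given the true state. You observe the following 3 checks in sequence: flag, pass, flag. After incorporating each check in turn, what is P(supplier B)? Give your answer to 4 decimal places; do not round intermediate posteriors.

0.0670

After 'flag': normaliser = 0.75·0.4500 + 0.2·0.1500 + 0.1·0.4000; P(supplier A) ≈ 0.8282, P(supplier B) ≈ 0.0736, P(supplier C) ≈ 0.0982
After 'pass': normaliser = 0.25·0.8282 + 0.8·0.0736 + 0.9·0.0982; P(supplier A) ≈ 0.5844, P(supplier B) ≈ 0.1662, P(supplier C) ≈ 0.2494
After 'flag': normaliser = 0.75·0.5844 + 0.2·0.1662 + 0.1·0.2494; P(supplier A) ≈ 0.8828, P(supplier B) ≈ 0.0670, P(supplier C) ≈ 0.0502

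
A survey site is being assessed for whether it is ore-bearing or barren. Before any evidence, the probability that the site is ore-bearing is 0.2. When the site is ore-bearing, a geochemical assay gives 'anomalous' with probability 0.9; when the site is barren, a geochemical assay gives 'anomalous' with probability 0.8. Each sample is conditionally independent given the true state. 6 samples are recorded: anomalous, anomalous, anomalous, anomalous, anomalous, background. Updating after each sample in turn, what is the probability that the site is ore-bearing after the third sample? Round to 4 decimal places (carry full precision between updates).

0.2625

Apply Bayes' rule sequentially, carrying P(ore) forward.
After 'anomalous': P(ore) = 0.9·0.2000 / (0.9·0.2000 + 0.8·0.8000) ≈ 0.2195
After 'anomalous': P(ore) = 0.9·0.2195 / (0.9·0.2195 + 0.8·0.7805) ≈ 0.2404
After 'anomalous': P(ore) = 0.9·0.2404 / (0.9·0.2404 + 0.8·0.7596) ≈ 0.2625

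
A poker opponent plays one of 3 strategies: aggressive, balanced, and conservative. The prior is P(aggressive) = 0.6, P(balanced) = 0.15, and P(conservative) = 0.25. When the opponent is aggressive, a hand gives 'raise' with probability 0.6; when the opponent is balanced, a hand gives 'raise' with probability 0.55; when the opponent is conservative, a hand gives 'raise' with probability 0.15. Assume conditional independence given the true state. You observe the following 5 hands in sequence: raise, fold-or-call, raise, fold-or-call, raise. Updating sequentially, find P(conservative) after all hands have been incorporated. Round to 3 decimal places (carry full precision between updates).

Apply Bayes' rule sequentially, carrying P(conservative) forward.
After 'raise': normaliser = 0.6·0.6000 + 0.55·0.1500 + 0.15·0.2500; P(aggressive) ≈ 0.7500, P(balanced) ≈ 0.1719, P(conservative) ≈ 0.0781
After 'fold-or-call': normaliser = 0.4·0.7500 + 0.45·0.1719 + 0.85·0.0781; P(aggressive) ≈ 0.6761, P(balanced) ≈ 0.1743, P(conservative) ≈ 0.1496
After 'raise': normaliser = 0.6·0.6761 + 0.55·0.1743 + 0.15·0.1496; P(aggressive) ≈ 0.7742, P(balanced) ≈ 0.1830, P(conservative) ≈ 0.0428
After 'fold-or-call': normaliser = 0.4·0.7742 + 0.45·0.1830 + 0.85·0.0428; P(aggressive) ≈ 0.7228, P(balanced) ≈ 0.1922, P(conservative) ≈ 0.0850
After 'raise': normaliser = 0.6·0.7228 + 0.55·0.1922 + 0.15·0.0850; P(aggressive) ≈ 0.7855, P(balanced) ≈ 0.1914, P(conservative) ≈ 0.0231

0.023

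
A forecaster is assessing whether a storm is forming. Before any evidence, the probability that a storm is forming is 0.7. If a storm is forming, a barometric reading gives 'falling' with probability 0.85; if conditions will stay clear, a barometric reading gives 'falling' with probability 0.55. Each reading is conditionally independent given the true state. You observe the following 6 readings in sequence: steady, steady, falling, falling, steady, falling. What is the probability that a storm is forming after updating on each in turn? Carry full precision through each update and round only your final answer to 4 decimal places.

0.2418

Each posterior becomes the prior for the next update.
After 'steady': P(storm) = 0.15·0.7000 / (0.15·0.7000 + 0.45·0.3000) ≈ 0.4375
After 'steady': P(storm) = 0.15·0.4375 / (0.15·0.4375 + 0.45·0.5625) ≈ 0.2059
After 'falling': P(storm) = 0.85·0.2059 / (0.85·0.2059 + 0.55·0.7941) ≈ 0.2861
After 'falling': P(storm) = 0.85·0.2861 / (0.85·0.2861 + 0.55·0.7139) ≈ 0.3824
After 'steady': P(storm) = 0.15·0.3824 / (0.15·0.3824 + 0.45·0.6176) ≈ 0.1711
After 'falling': P(storm) = 0.85·0.1711 / (0.85·0.1711 + 0.55·0.8289) ≈ 0.2418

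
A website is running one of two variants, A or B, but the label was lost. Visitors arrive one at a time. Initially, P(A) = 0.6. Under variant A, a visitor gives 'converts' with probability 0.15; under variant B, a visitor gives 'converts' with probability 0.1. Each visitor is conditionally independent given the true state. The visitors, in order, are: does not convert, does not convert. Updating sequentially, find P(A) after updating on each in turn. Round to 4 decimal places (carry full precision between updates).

0.5723

Apply Bayes' rule sequentially, carrying P(A) forward.
After 'does not convert': P(A) = 0.85·0.6000 / (0.85·0.6000 + 0.9·0.4000) ≈ 0.5862
After 'does not convert': P(A) = 0.85·0.5862 / (0.85·0.5862 + 0.9·0.4138) ≈ 0.5723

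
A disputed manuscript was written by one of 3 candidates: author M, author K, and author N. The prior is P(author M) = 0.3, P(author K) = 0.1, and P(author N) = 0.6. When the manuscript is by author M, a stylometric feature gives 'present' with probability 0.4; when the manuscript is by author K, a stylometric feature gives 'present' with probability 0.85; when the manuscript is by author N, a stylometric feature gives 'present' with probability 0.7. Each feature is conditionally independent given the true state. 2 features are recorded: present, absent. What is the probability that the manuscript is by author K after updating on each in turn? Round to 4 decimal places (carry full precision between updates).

Each posterior becomes the prior for the next update.
After 'present': normaliser = 0.4·0.3000 + 0.85·0.1000 + 0.7·0.6000; P(author M) ≈ 0.1920, P(author K) ≈ 0.1360, P(author N) ≈ 0.6720
After 'absent': normaliser = 0.6·0.1920 + 0.15·0.1360 + 0.3·0.6720; P(author M) ≈ 0.3416, P(author K) ≈ 0.0605, P(author N) ≈ 0.5979

0.0605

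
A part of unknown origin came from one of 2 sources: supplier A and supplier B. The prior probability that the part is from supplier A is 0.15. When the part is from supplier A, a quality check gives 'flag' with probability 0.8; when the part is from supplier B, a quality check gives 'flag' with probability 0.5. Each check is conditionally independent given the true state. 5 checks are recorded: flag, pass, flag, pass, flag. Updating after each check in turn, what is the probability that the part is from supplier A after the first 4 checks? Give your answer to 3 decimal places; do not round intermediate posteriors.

0.067

After 'flag': P(supplier A) = 0.8·0.1500 / (0.8·0.1500 + 0.5·0.8500) ≈ 0.2202
After 'pass': P(supplier A) = 0.2·0.2202 / (0.2·0.2202 + 0.5·0.7798) ≈ 0.1015
After 'flag': P(supplier A) = 0.8·0.1015 / (0.8·0.1015 + 0.5·0.8985) ≈ 0.1530
After 'pass': P(supplier A) = 0.2·0.1530 / (0.2·0.1530 + 0.5·0.8470) ≈ 0.0674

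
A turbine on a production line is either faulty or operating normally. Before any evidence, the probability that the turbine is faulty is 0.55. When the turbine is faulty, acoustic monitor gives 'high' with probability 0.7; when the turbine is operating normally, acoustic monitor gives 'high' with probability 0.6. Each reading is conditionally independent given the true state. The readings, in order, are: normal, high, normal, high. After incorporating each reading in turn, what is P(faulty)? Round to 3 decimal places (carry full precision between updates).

After 'normal': P(faulty) = 0.3·0.5500 / (0.3·0.5500 + 0.4·0.4500) ≈ 0.4783
After 'high': P(faulty) = 0.7·0.4783 / (0.7·0.4783 + 0.6·0.5217) ≈ 0.5168
After 'normal': P(faulty) = 0.3·0.5168 / (0.3·0.5168 + 0.4·0.4832) ≈ 0.4451
After 'high': P(faulty) = 0.7·0.4451 / (0.7·0.4451 + 0.6·0.5549) ≈ 0.4834

0.483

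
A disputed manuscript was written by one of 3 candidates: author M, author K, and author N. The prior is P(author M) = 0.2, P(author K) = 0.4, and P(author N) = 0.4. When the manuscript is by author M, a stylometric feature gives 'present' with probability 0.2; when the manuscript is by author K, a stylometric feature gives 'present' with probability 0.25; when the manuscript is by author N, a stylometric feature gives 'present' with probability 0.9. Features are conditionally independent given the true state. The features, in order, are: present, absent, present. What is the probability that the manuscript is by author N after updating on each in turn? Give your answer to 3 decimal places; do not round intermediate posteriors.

0.563

After 'present': normaliser = 0.2·0.2000 + 0.25·0.4000 + 0.9·0.4000; P(author M) ≈ 0.0800, P(author K) ≈ 0.2000, P(author N) ≈ 0.7200
After 'absent': normaliser = 0.8·0.0800 + 0.75·0.2000 + 0.1·0.7200; P(author M) ≈ 0.2238, P(author K) ≈ 0.5245, P(author N) ≈ 0.2517
After 'present': normaliser = 0.2·0.2238 + 0.25·0.5245 + 0.9·0.2517; P(author M) ≈ 0.1112, P(author K) ≈ 0.3258, P(author N) ≈ 0.5630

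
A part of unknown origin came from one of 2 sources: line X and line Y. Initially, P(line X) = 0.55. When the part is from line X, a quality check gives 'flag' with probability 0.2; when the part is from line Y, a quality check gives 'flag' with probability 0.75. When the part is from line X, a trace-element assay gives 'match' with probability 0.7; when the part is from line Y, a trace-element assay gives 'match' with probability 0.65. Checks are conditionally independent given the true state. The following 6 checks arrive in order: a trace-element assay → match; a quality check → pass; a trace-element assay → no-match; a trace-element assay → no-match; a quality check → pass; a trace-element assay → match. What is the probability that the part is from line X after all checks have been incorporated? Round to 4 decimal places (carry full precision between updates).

Each posterior becomes the prior for the next update.
After a trace-element assay='match': P(line X) = 0.7·0.5500 / (0.7·0.5500 + 0.65·0.4500) ≈ 0.5683
After a quality check='pass': P(line X) = 0.8·0.5683 / (0.8·0.5683 + 0.25·0.4317) ≈ 0.8081
After a trace-element assay='no-match': P(line X) = 0.3·0.8081 / (0.3·0.8081 + 0.35·0.1919) ≈ 0.7831
After a trace-element assay='no-match': P(line X) = 0.3·0.7831 / (0.3·0.7831 + 0.35·0.2169) ≈ 0.7558
After a quality check='pass': P(line X) = 0.8·0.7558 / (0.8·0.7558 + 0.25·0.2442) ≈ 0.9083
After a trace-element assay='match': P(line X) = 0.7·0.9083 / (0.7·0.9083 + 0.65·0.0917) ≈ 0.9143

0.9143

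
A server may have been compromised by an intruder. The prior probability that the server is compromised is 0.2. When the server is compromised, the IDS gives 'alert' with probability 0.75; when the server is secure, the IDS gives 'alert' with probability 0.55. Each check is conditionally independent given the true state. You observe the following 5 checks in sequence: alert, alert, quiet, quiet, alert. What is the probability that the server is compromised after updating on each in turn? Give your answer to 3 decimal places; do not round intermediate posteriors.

After 'alert': P(compromised) = 0.75·0.2000 / (0.75·0.2000 + 0.55·0.8000) ≈ 0.2542
After 'alert': P(compromised) = 0.75·0.2542 / (0.75·0.2542 + 0.55·0.7458) ≈ 0.3173
After 'quiet': P(compromised) = 0.25·0.3173 / (0.25·0.3173 + 0.45·0.6827) ≈ 0.2053
After 'quiet': P(compromised) = 0.25·0.2053 / (0.25·0.2053 + 0.45·0.7947) ≈ 0.1255
After 'alert': P(compromised) = 0.75·0.1255 / (0.75·0.1255 + 0.55·0.8745) ≈ 0.1636

0.164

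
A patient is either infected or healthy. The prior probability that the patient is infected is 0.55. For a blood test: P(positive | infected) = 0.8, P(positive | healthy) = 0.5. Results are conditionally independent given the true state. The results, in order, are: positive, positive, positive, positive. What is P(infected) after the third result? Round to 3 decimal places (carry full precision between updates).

After 'positive': P(infected) = 0.8·0.5500 / (0.8·0.5500 + 0.5·0.4500) ≈ 0.6617
After 'positive': P(infected) = 0.8·0.6617 / (0.8·0.6617 + 0.5·0.3383) ≈ 0.7578
After 'positive': P(infected) = 0.8·0.7578 / (0.8·0.7578 + 0.5·0.2422) ≈ 0.8335

0.834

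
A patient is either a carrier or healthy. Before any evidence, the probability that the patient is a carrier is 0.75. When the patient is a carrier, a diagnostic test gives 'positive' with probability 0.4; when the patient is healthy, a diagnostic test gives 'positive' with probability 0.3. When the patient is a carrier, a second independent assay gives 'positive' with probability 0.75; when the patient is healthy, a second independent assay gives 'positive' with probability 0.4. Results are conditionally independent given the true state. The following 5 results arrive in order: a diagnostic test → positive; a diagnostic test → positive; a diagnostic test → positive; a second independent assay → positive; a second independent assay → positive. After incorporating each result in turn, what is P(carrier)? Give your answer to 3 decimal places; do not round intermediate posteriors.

After a diagnostic test='positive': P(carrier) = 0.4·0.7500 / (0.4·0.7500 + 0.3·0.2500) ≈ 0.8000
After a diagnostic test='positive': P(carrier) = 0.4·0.8000 / (0.4·0.8000 + 0.3·0.2000) ≈ 0.8421
After a diagnostic test='positive': P(carrier) = 0.4·0.8421 / (0.4·0.8421 + 0.3·0.1579) ≈ 0.8767
After a second independent assay='positive': P(carrier) = 0.75·0.8767 / (0.75·0.8767 + 0.4·0.1233) ≈ 0.9302
After a second independent assay='positive': P(carrier) = 0.75·0.9302 / (0.75·0.9302 + 0.4·0.0698) ≈ 0.9615

0.962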